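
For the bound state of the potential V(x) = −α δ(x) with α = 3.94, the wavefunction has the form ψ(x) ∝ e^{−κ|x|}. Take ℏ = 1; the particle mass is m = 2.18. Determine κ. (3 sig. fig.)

Integrating the TISE across x = 0 gives the cusp condition ψ'(0⁺) − ψ'(0⁻) = −(2mα/ℏ²)ψ(0).
With ψ ∝ e^{−κ|x|} this yields −2κ = −2mα/ℏ², so κ = mα/ℏ² = 8.589.

κ = 8.59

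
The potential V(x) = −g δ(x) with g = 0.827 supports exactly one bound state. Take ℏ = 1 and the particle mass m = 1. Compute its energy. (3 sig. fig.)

E = -0.342

The bound state is ψ(x) = √κ e^{−κ|x|}. The derivative jump ψ'(0⁺) − ψ'(0⁻) = −(2mg/ℏ²)ψ(0) fixes κ = mg/ℏ² = 0.8270.
Then E = −ℏ²κ²/(2m) = −mg²/(2ℏ²) = -0.3420.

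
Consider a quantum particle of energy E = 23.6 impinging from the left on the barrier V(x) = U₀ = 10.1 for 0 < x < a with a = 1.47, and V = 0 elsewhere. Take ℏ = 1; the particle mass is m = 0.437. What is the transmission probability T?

E > U₀: inside the barrier k₂ = √(2m(E − U₀))/ℏ = 3.435, k₂a = 5.049.
T = [1 + U₀² sin²(k₂a) / (4E(E − U₀))]⁻¹ = 1/1.071 = 0.933.

T = 0.933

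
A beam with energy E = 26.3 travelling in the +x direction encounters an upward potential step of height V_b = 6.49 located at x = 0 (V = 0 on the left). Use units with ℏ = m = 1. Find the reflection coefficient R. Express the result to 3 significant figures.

R = 0.00500

On each side the TISE gives plane waves with k = √(2m(E − V))/ℏ: k₁ = √(2·1·26.3) = 7.253, k₂ = √(2·1·19.81) = 6.294.
Continuity of ψ and ψ′ at the step yields the reflection amplitude r = (k₁ − k₂)/(k₁ + k₂) = 0.07073; thus R = |r|² = 0.005002, T = 0.9950.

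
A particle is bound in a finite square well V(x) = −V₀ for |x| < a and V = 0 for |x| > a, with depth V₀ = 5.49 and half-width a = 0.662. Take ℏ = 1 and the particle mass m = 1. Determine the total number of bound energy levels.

Define the well-strength parameter z₀ = (a/ℏ)√(2mV₀) = 0.662 × √(2·1·5.49) = 2.194.
The even/odd transcendental equations gain one root per π/2 in z₀, giving N = 1 + ⌊2z₀/π⌋ = 1 + ⌊1.396⌋ = 2.

N = 2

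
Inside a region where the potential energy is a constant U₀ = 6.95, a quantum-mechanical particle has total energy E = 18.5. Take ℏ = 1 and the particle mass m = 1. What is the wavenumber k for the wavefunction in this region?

With E > U₀ the solution is oscillatory, ψ ∝ e^{±ikx} with k = √(2m(E − U₀))/ℏ.
k = √(2 × 1 × 11.55) = 4.806.

k = 4.81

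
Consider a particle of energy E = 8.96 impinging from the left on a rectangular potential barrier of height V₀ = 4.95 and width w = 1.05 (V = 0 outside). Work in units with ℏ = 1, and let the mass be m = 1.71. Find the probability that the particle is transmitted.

Above the barrier the interior wavenumber is k₂ = √(2m(E − V₀))/ℏ = 3.703, giving phase k₂w = 3.888.
Matching at both interfaces gives T⁻¹ = 1 + V₀² sin²(k₂w) / [4E(E − V₀)] = 1.079, hence T = 0.927.

T = 0.927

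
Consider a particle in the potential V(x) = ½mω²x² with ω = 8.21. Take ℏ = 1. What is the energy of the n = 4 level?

Using E_n = (n + ½)ℏω: E_4 = 4.5 × 8.21 = 36.95.

E = 36.9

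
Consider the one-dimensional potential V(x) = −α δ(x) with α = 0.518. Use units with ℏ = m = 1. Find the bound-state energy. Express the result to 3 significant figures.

E = -0.134

The bound state is ψ(x) = √κ e^{−κ|x|}. The derivative jump ψ'(0⁺) − ψ'(0⁻) = −(2mα/ℏ²)ψ(0) fixes κ = mα/ℏ² = 0.5180.
Then E = −ℏ²κ²/(2m) = −mα²/(2ℏ²) = -0.1342.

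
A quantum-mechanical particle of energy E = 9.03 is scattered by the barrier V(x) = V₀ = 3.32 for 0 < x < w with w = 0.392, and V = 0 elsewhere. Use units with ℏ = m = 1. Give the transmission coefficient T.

Above the barrier the interior wavenumber is k₂ = √(2m(E − V₀))/ℏ = 3.379, giving phase k₂w = 1.325.
T = [1 + V₀² sin²(k₂w) / (4E(E − V₀))]⁻¹ = 1/1.050 = 0.952.

T = 0.952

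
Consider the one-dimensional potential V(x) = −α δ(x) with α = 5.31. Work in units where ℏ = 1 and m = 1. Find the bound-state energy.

E = -14.1

The bound state is ψ(x) = √κ e^{−κ|x|}. The derivative jump ψ'(0⁺) − ψ'(0⁻) = −(2mα/ℏ²)ψ(0) fixes κ = mα/ℏ² = 5.310.
Then E = −ℏ²κ²/(2m) = −mα²/(2ℏ²) = -14.10.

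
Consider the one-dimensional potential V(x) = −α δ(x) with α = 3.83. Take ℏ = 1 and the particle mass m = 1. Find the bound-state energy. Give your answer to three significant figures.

E = -7.33

For x ≠ 0 the bound state is ψ ∝ e^{−κ|x|}; integrating the TISE across the delta gives the cusp condition 2κ = 2mα/ℏ², so κ = 3.830.
Then E = −ℏ²κ²/(2m) = −mα²/(2ℏ²) = -7.334.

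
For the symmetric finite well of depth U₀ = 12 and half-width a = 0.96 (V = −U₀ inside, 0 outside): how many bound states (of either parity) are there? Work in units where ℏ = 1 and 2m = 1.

Define the well-strength parameter z₀ = (a/ℏ)√(2mU₀) = 0.96 × √(2·0.5·12) = 3.326.
A new bound state (alternating even/odd) appears each time z₀ passes a multiple of π/2, so N = ⌊2z₀/π⌋ + 1 = ⌊2.117⌋ + 1 = 3.

N = 3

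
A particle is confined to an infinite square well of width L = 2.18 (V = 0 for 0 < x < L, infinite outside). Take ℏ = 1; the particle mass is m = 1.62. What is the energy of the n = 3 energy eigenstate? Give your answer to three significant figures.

E = 5.77

The infinite-well eigenfunctions ψ_n = √(2/L) sin(nπx/L) vanish at both walls, giving E_n = n²π²ℏ²/(2mL²).
E_3 = 3² × π² / (2 × 1.62 × 2.18²) = 5.769.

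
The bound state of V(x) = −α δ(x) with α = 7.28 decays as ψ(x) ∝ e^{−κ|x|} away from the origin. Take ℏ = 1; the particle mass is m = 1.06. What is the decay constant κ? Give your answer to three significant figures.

κ = 7.72

Integrating the TISE across x = 0 gives the cusp condition ψ'(0⁺) − ψ'(0⁻) = −(2mα/ℏ²)ψ(0).
With ψ ∝ e^{−κ|x|} this yields −2κ = −2mα/ℏ², so κ = mα/ℏ² = 7.717.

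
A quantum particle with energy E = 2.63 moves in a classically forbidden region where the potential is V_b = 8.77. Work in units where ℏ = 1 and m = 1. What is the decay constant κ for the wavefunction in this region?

Since E < V_b the TISE in this region is ψ'' = κ²ψ with κ = √(2m(V_b − E))/ℏ.
κ = √(2 × 1 × 6.14) = 3.504.

κ = 3.50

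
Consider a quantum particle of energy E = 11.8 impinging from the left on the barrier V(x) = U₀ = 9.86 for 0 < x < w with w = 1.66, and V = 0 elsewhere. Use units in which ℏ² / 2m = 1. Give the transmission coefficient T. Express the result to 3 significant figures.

T = 0.634

Above the barrier the interior wavenumber is k₂ = √(2m(E − U₀))/ℏ = 1.393, giving phase k₂w = 2.312.
T = [1 + U₀² sin²(k₂w) / (4E(E − U₀))]⁻¹ = 1/1.578 = 0.634.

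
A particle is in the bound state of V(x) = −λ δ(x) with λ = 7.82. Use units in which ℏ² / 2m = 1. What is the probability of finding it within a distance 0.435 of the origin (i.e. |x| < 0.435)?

P = 0.967

The normalised bound state is ψ = √κ e^{−κ|x|} with κ = mλ/ℏ² = 3.910.
P(|x| < d) = ∫_{−d}^{d} κ e^{−2κ|x|} dx = 1 − e^{−2κd} = 1 − e^{−3.402} = 0.9667.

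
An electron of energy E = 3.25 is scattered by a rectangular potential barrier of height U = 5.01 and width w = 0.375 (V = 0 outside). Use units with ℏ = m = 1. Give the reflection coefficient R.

Since E < U the interior solution is evanescent with decay constant κ = √(2m(U − E))/ℏ = 1.876.
κw = 0.7036, sinh(κw) = 0.7631.
The exact tunnelling result is T⁻¹ = 1 + U² sinh²(κw) / [4E(U − E)] = 1.639, so T = 0.610.
R = 1 − T = 0.390.

R = 0.390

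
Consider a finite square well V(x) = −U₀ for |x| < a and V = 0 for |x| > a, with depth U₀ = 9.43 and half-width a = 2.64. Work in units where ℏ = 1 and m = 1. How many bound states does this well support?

N = 8

Define the well-strength parameter z₀ = (a/ℏ)√(2mU₀) = 2.64 × √(2·1·9.43) = 11.47.
The even/odd transcendental equations gain one root per π/2 in z₀, giving N = 1 + ⌊2z₀/π⌋ = 1 + ⌊7.299⌋ = 8.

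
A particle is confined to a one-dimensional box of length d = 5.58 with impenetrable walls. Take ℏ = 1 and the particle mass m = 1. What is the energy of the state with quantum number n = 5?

The infinite-well eigenfunctions ψ_n = √(2/d) sin(nπx/d) vanish at both walls, giving E_n = n²π²ℏ²/(2md²).
E_5 = 5² × π² / (2 × 1 × 5.58²) = 3.962.

E = 3.96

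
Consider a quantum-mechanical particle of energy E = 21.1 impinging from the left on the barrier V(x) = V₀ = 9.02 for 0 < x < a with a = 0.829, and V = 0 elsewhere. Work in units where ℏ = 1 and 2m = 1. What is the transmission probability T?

T = 0.995

Above the barrier the interior wavenumber is k₂ = √(2m(E − V₀))/ℏ = 3.476, giving phase k₂a = 2.881.
T = [1 + V₀² sin²(k₂a) / (4E(E − V₀))]⁻¹ = 1/1.005 = 0.995.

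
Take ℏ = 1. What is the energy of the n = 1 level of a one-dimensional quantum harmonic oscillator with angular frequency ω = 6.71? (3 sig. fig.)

The oscillator eigenvalues are E_n = ℏω(n + ½), so E_1 = 6.71 × 1.5 = 10.07.

E = 10.1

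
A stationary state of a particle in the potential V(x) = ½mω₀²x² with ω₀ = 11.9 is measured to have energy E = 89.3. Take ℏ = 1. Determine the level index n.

n = 7

Invert E_n = (n + ½)ℏω₀: n = E/ℏω₀ − ½ = 7.004, so n = 7.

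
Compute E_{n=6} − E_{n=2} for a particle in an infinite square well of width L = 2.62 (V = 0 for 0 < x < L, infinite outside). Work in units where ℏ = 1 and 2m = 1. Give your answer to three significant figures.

E_n = n²π²ℏ²/(2mL²), so ΔE = (6² − 2²) π²ℏ²/(2mL²).
ΔE = 32 × π² / (2 × 0.5 × 2.62²) = 46.01.

ΔE = 46.0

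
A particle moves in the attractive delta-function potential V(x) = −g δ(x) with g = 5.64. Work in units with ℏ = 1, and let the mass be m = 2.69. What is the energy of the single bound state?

The bound state is ψ(x) = √κ e^{−κ|x|}. The derivative jump ψ'(0⁺) − ψ'(0⁻) = −(2mg/ℏ²)ψ(0) fixes κ = mg/ℏ² = 15.17.
Then E = −ℏ²κ²/(2m) = −mg²/(2ℏ²) = -42.78.

E = -42.8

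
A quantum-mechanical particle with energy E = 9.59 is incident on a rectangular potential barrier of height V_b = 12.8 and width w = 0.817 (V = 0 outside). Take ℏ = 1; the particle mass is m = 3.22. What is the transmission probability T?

E < V_b: inside the barrier ψ ∝ e^{±κx} with κ = √(2m(V_b − E))/ℏ = 4.547.
κw = 3.715, sinh(κw) = 20.51.
Matching ψ, ψ′ at both faces gives T = [1 + V_b² sinh²(κw) / (4E(V_b − E))]⁻¹ = 1/560.7 = 0.00178.

T = 0.00178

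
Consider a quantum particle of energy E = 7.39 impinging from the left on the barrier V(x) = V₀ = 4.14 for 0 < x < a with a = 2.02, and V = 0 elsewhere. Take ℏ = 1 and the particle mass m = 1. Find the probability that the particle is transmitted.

T = 0.872

Above the barrier the interior wavenumber is k₂ = √(2m(E − V₀))/ℏ = 2.550, giving phase k₂a = 5.150.
Matching at both interfaces gives T⁻¹ = 1 + V₀² sin²(k₂a) / [4E(E − V₀)] = 1.146, hence T = 0.872.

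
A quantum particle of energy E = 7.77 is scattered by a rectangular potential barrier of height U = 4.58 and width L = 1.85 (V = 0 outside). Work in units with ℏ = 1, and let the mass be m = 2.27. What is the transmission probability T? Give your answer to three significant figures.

T = 0.909

E > U: inside the barrier k₂ = √(2m(E − U))/ℏ = 3.806, k₂L = 7.040.
T = [1 + U² sin²(k₂L) / (4E(E − U))]⁻¹ = 1/1.100 = 0.909.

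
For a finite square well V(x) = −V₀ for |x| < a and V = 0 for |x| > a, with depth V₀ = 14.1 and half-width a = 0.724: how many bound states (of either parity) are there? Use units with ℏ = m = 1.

N = 3

Define the well-strength parameter z₀ = (a/ℏ)√(2mV₀) = 0.724 × √(2·1·14.1) = 3.845.
A new bound state (alternating even/odd) appears each time z₀ passes a multiple of π/2, so N = ⌊2z₀/π⌋ + 1 = ⌊2.448⌋ + 1 = 3.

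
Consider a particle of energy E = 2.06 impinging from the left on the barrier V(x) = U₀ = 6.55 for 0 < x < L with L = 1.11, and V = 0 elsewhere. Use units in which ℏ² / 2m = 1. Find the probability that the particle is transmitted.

T = 0.0308

E < U₀: inside the barrier ψ ∝ e^{±κx} with κ = √(2m(U₀ − E))/ℏ = 2.119.
κL = 2.352, sinh(κL) = 5.206.
Matching ψ, ψ′ at both faces gives T = [1 + U₀² sinh²(κL) / (4E(U₀ − E))]⁻¹ = 1/32.43 = 0.0308.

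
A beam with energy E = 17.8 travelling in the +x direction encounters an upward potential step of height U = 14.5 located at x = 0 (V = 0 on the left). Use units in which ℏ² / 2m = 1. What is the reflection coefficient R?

R = 0.158

The wavenumbers are k₁ = √(2mE)/ℏ = 4.219 on the left and k₂ = √(2m(E − U))/ℏ = 1.817 on the right.
Continuity of ψ and ψ′ at the step yields the reflection amplitude r = (k₁ − k₂)/(k₁ + k₂) = 0.3980; thus R = |r|² = 0.1584, T = 0.8416.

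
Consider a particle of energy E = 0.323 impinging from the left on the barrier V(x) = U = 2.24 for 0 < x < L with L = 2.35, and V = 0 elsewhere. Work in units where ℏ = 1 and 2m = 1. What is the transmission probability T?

T = 0.00295

Since E < U the interior solution is evanescent with decay constant κ = √(2m(U − E))/ℏ = 1.385.
κL = 3.254, sinh(κL) = 12.92.
The exact tunnelling result is T⁻¹ = 1 + U² sinh²(κL) / [4E(U − E)] = 339.4, so T = 0.00295.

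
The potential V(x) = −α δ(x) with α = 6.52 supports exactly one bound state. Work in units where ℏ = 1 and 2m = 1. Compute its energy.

For x ≠ 0 the bound state is ψ ∝ e^{−κ|x|}; integrating the TISE across the delta gives the cusp condition 2κ = 2mα/ℏ², so κ = 3.260.
Then E = −ℏ²κ²/(2m) = −mα²/(2ℏ²) = -10.63.

E = -10.6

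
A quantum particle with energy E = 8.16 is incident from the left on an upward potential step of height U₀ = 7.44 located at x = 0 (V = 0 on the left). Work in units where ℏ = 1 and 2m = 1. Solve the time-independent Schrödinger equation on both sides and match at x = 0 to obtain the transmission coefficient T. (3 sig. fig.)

T = 0.706

On each side the TISE gives plane waves with k = √(2m(E − V))/ℏ: k₁ = √(2·½·8.16) = 2.857, k₂ = √(2·½·0.72) = 0.8485.
Continuity of ψ and ψ′ at the step yields the reflection amplitude r = (k₁ − k₂)/(k₁ + k₂) = 0.5420; thus R = |r|² = 0.2937, T = 0.7063.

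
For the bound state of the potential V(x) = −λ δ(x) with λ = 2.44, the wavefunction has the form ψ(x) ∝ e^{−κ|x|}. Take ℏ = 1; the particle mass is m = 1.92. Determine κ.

κ = 4.68

Integrate −(ℏ²/2m)ψ'' − λδ(x)ψ = Eψ from −ε to +ε: the ψ'' term gives ψ'(0⁺) − ψ'(0⁻) and the δ term gives −(2mλ/ℏ²)ψ(0).
With ψ ∝ e^{−κ|x|} this yields −2κ = −2mλ/ℏ², so κ = mλ/ℏ² = 4.685.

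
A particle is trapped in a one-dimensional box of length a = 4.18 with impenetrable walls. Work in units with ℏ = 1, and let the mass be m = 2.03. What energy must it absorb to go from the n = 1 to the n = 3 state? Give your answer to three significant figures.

ΔE = 1.11

E_n = n²π²ℏ²/(2ma²), so ΔE = (3² − 1²) π²ℏ²/(2ma²).
ΔE = 8 × π² / (2 × 2.03 × 4.18²) = 1.113.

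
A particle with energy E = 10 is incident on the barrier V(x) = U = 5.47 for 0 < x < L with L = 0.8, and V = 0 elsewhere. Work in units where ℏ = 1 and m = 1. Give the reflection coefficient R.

E > U: inside the barrier k₂ = √(2m(E − U))/ℏ = 3.010, k₂L = 2.408.
Matching at both interfaces gives T⁻¹ = 1 + U² sin²(k₂L) / [4E(E − U)] = 1.074, hence T = 0.931.
R = 1 − T = 0.0689.

R = 0.0689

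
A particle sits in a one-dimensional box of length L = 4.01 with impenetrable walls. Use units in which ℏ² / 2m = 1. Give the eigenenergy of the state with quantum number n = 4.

E = 9.82

Requiring ψ(0) = ψ(L) = 0 quantises k = nπ/L, hence E_n = ℏ²k²/2m = n²π²ℏ²/(2mL²).
E_4 = 4² × π² / (2 × 0.5 × 4.01²) = 9.820.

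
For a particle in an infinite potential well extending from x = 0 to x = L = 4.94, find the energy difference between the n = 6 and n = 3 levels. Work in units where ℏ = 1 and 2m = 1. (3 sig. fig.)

ΔE = 10.9

E_n = n²π²ℏ²/(2mL²), so ΔE = (6² − 3²) π²ℏ²/(2mL²).
ΔE = 27 × π² / (2 × 0.5 × 4.94²) = 10.92.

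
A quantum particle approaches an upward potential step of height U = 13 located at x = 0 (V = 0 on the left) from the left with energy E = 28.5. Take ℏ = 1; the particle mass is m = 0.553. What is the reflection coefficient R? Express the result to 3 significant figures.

R = 0.0228

On each side the TISE gives plane waves with k = √(2m(E − V))/ℏ: k₁ = √(2·0.553·28.5) = 5.614, k₂ = √(2·0.553·15.5) = 4.140.
Matching ψ and ψ′ at x = 0 gives r = (k₁ − k₂)/(k₁ + k₂), so R = r² = 0.02283 and T = 1 − R = 0.9772.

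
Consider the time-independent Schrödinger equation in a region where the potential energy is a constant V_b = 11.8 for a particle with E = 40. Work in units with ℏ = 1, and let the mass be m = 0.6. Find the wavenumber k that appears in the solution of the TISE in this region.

With E > V_b the solution is oscillatory, ψ ∝ e^{±ikx} with k = √(2m(E − V_b))/ℏ.
k = √(2 × 0.6 × 28.2) = 5.817.

k = 5.82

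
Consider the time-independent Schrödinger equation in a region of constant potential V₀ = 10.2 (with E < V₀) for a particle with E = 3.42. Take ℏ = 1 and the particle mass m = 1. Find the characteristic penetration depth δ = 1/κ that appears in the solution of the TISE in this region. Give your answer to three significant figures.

Since E < V₀ the TISE in this region is ψ'' = κ²ψ with κ = √(2m(V₀ − E))/ℏ.
κ = √(2 × 1 × 6.78) = 3.682. The penetration depth is δ = 1/κ = 0.272.

δ = 0.272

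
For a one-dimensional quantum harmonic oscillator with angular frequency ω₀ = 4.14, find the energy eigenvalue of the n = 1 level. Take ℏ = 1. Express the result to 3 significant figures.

E = 6.21

Using E_n = (n + ½)ℏω₀: E_1 = 1.5 × 4.14 = 6.210.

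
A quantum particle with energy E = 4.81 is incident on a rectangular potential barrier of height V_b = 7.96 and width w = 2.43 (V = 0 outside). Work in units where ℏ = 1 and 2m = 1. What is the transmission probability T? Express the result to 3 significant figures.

T = 0.000686

Since E < V_b the interior solution is evanescent with decay constant κ = √(2m(V_b − E))/ℏ = 1.775.
κw = 4.313, sinh(κw) = 37.32.
Matching ψ, ψ′ at both faces gives T = [1 + V_b² sinh²(κw) / (4E(V_b − E))]⁻¹ = 1/1457 = 0.000686.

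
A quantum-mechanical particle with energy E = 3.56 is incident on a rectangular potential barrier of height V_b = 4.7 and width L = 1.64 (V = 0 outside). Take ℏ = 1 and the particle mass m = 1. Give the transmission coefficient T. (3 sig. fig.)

Since E < V_b the interior solution is evanescent with decay constant κ = √(2m(V_b − E))/ℏ = 1.510.
κL = 2.476, sinh(κL) = 5.907.
Matching ψ, ψ′ at both faces gives T = [1 + V_b² sinh²(κL) / (4E(V_b − E))]⁻¹ = 1/48.48 = 0.0206.

T = 0.0206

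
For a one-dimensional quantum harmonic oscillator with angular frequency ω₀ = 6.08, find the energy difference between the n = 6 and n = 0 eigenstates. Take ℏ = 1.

ΔE = 36.5

E_n = ℏω₀(n + ½), so ΔE = (6 − 0) ℏω₀ = 6 × 6.08 = 36.48.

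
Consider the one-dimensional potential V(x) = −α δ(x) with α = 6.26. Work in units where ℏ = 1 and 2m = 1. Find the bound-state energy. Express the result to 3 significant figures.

E = -9.80

The bound state is ψ(x) = √κ e^{−κ|x|}. The derivative jump ψ'(0⁺) − ψ'(0⁻) = −(2mα/ℏ²)ψ(0) fixes κ = mα/ℏ² = 3.130.
Then E = −ℏ²κ²/(2m) = −mα²/(2ℏ²) = -9.797.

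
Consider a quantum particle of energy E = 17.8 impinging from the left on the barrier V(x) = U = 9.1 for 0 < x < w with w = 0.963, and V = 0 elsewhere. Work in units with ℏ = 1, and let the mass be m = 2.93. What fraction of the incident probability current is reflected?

Above the barrier the interior wavenumber is k₂ = √(2m(E − U))/ℏ = 7.140, giving phase k₂w = 6.876.
Matching at both interfaces gives T⁻¹ = 1 + U² sin²(k₂w) / [4E(E − U)] = 1.042, hence T = 0.960.
R = 1 − T = 0.0401.

R = 0.0401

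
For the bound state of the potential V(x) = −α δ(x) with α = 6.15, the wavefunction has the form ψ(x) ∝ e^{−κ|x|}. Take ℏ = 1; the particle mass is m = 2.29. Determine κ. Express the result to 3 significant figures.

Integrating the TISE across x = 0 gives the cusp condition ψ'(0⁺) − ψ'(0⁻) = −(2mα/ℏ²)ψ(0).
With ψ ∝ e^{−κ|x|} this yields −2κ = −2mα/ℏ², so κ = mα/ℏ² = 14.08.

κ = 14.1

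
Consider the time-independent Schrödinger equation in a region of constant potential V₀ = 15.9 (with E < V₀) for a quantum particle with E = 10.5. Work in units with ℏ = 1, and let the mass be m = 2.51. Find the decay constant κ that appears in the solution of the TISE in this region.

κ = 5.21

Since E < V₀ the TISE in this region is ψ'' = κ²ψ with κ = √(2m(V₀ − E))/ℏ.
κ = √(2 × 2.51 × 5.4) = 5.207.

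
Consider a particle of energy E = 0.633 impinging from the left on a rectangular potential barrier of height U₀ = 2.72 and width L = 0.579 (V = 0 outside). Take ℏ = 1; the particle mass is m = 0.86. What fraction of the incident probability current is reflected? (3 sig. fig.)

E < U₀: inside the barrier ψ ∝ e^{±κx} with κ = √(2m(U₀ − E))/ℏ = 1.895.
κL = 1.097, sinh(κL) = 1.331.
Matching ψ, ψ′ at both faces gives T = [1 + U₀² sinh²(κL) / (4E(U₀ − E))]⁻¹ = 1/3.479 = 0.287.
R = 1 − T = 0.713.

R = 0.713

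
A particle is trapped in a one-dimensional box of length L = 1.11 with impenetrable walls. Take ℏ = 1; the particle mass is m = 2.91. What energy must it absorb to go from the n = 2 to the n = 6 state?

E_n = n²π²ℏ²/(2mL²), so ΔE = (6² − 2²) π²ℏ²/(2mL²).
ΔE = 32 × π² / (2 × 2.91 × 1.11²) = 44.04.

ΔE = 44.0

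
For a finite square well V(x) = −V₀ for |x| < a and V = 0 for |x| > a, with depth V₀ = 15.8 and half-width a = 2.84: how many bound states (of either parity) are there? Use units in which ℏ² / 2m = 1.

N = 8

Define the well-strength parameter z₀ = (a/ℏ)√(2mV₀) = 2.84 × √(2·0.5·15.8) = 11.29.
A new bound state (alternating even/odd) appears each time z₀ passes a multiple of π/2, so N = ⌊2z₀/π⌋ + 1 = ⌊7.187⌋ + 1 = 8.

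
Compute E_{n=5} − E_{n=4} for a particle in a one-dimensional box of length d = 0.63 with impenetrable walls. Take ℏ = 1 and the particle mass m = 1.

ΔE = 112

E_n = n²π²ℏ²/(2md²), so ΔE = (5² − 4²) π²ℏ²/(2md²).
ΔE = 9 × π² / (2 × 1 × 0.63²) = 111.9.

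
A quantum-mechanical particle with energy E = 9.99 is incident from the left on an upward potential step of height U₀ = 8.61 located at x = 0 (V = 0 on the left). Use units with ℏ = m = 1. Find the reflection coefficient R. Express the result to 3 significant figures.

The wavenumbers are k₁ = √(2mE)/ℏ = 4.470 on the left and k₂ = √(2m(E − U₀))/ℏ = 1.661 on the right.
Matching ψ and ψ′ at x = 0 gives r = (k₁ − k₂)/(k₁ + k₂), so R = r² = 0.2098 and T = 1 − R = 0.7902.

R = 0.210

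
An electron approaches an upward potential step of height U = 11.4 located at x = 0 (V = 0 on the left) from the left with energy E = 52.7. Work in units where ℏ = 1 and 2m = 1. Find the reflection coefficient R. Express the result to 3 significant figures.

R = 0.00370

On each side the TISE gives plane waves with k = √(2m(E − V))/ℏ: k₁ = √(2·½·52.7) = 7.259, k₂ = √(2·½·41.3) = 6.427.
Continuity of ψ and ψ′ at the step yields the reflection amplitude r = (k₁ − k₂)/(k₁ + k₂) = 0.06086; thus R = |r|² = 0.003704, T = 0.9963.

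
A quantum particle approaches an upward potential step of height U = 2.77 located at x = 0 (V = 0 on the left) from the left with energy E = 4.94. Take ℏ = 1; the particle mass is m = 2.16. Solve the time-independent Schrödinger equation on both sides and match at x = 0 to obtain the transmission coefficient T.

T = 0.959

On each side the TISE gives plane waves with k = √(2m(E − V))/ℏ: k₁ = √(2·2.16·4.94) = 4.620, k₂ = √(2·2.16·2.17) = 3.062.
Matching ψ and ψ′ at x = 0 gives r = (k₁ − k₂)/(k₁ + k₂), so R = r² = 0.04113 and T = 1 − R = 0.9589.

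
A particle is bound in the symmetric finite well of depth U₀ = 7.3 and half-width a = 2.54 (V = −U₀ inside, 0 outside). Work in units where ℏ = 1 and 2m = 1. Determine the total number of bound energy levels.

Define the well-strength parameter z₀ = (a/ℏ)√(2mU₀) = 2.54 × √(2·0.5·7.3) = 6.863.
A new bound state (alternating even/odd) appears each time z₀ passes a multiple of π/2, so N = ⌊2z₀/π⌋ + 1 = ⌊4.369⌋ + 1 = 5.

N = 5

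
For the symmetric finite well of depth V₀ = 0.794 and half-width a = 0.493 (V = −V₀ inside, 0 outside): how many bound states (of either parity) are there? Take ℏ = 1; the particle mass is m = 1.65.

Define the well-strength parameter z₀ = (a/ℏ)√(2mV₀) = 0.493 × √(2·1.65·0.794) = 0.7980.
The even/odd transcendental equations gain one root per π/2 in z₀, giving N = 1 + ⌊2z₀/π⌋ = 1 + ⌊0.5080⌋ = 1.

N = 1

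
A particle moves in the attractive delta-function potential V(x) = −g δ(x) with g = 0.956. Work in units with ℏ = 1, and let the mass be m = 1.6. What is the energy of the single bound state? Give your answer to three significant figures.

E = -0.731

For x ≠ 0 the bound state is ψ ∝ e^{−κ|x|}; integrating the TISE across the delta gives the cusp condition 2κ = 2mg/ℏ², so κ = 1.530.
Then E = −ℏ²κ²/(2m) = −mg²/(2ℏ²) = -0.7311.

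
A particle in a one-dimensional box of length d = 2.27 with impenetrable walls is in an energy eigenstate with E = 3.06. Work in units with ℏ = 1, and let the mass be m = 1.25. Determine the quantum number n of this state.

n = 2

From E_n = n²π²ℏ²/(2md²) invert to n = √(2md²E)/(πℏ).
n = (2.27/π) × √(2 × 1.25 × 3.06) = 1.999 → n = 2.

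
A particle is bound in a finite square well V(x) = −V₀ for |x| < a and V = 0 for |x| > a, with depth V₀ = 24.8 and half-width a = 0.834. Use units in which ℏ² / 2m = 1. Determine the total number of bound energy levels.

N = 3

The dimensionless depth is z₀ = a√(2mV₀)/ℏ = 0.834 × √(24.80) = 4.153.
The even/odd transcendental equations gain one root per π/2 in z₀, giving N = 1 + ⌊2z₀/π⌋ = 1 + ⌊2.644⌋ = 3.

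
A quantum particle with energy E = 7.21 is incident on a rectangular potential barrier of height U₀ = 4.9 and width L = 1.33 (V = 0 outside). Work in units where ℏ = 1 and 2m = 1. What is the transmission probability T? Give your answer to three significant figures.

E > U₀: inside the barrier k₂ = √(2m(E − U₀))/ℏ = 1.520, k₂L = 2.021.
Matching at both interfaces gives T⁻¹ = 1 + U₀² sin²(k₂L) / [4E(E − U₀)] = 1.292, hence T = 0.774.

T = 0.774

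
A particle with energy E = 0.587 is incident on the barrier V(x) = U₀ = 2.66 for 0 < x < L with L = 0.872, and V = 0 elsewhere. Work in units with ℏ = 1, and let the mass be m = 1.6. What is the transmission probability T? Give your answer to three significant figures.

T = 0.0306

Since E < U₀ the interior solution is evanescent with decay constant κ = √(2m(U₀ − E))/ℏ = 2.576.
κL = 2.246, sinh(κL) = 4.672.
Matching ψ, ψ′ at both faces gives T = [1 + U₀² sinh²(κL) / (4E(U₀ − E))]⁻¹ = 1/32.72 = 0.0306.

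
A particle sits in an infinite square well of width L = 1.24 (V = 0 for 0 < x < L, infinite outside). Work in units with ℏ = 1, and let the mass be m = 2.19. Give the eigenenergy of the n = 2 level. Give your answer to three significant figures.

The infinite-well eigenfunctions ψ_n = √(2/L) sin(nπx/L) vanish at both walls, giving E_n = n²π²ℏ²/(2mL²).
E_2 = 2² × π² / (2 × 2.19 × 1.24²) = 5.862.

E = 5.86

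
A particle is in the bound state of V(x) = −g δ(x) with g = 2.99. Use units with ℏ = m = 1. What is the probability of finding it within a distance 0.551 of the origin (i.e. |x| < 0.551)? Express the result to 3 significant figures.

The normalised bound state is ψ = √κ e^{−κ|x|} with κ = mg/ℏ² = 2.990.
P(|x| < d) = ∫_{−d}^{d} κ e^{−2κ|x|} dx = 1 − e^{−2κd} = 1 − e^{−3.295} = 0.9629.

P = 0.963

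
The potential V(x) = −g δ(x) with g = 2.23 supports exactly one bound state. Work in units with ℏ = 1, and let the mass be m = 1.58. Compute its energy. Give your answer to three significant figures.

E = -3.93

For x ≠ 0 the bound state is ψ ∝ e^{−κ|x|}; integrating the TISE across the delta gives the cusp condition 2κ = 2mg/ℏ², so κ = 3.523.
Then E = −ℏ²κ²/(2m) = −mg²/(2ℏ²) = -3.929.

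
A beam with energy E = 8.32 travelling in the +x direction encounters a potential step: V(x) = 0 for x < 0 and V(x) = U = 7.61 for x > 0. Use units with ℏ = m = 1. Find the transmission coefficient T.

On each side the TISE gives plane waves with k = √(2m(E − V))/ℏ: k₁ = √(2·1·8.32) = 4.079, k₂ = √(2·1·0.71) = 1.192.
Matching ψ and ψ′ at x = 0 gives r = (k₁ − k₂)/(k₁ + k₂), so R = r² = 0.3001 and T = 1 − R = 0.6999.

T = 0.700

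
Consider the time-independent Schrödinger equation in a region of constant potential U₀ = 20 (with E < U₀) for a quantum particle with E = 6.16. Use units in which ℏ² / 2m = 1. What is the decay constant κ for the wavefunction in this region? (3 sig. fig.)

κ = 3.72

Since E < U₀ the TISE in this region is ψ'' = κ²ψ with κ = √(2m(U₀ − E))/ℏ.
κ = √(2 × 0.5 × 13.84) = 3.720.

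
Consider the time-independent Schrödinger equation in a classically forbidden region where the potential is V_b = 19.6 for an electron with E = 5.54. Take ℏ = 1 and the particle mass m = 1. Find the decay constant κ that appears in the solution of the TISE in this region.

κ = 5.30

Since E < V_b the TISE in this region is ψ'' = κ²ψ with κ = √(2m(V_b − E))/ℏ.
κ = √(2 × 1 × 14.06) = 5.303.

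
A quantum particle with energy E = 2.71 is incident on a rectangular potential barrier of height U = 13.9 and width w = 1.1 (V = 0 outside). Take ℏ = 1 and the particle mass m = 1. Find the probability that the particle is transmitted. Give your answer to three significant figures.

E < U: inside the barrier ψ ∝ e^{±κx} with κ = √(2m(U − E))/ℏ = 4.731.
κw = 5.204, sinh(κw) = 90.98.
The exact tunnelling result is T⁻¹ = 1 + U² sinh²(κw) / [4E(U − E)] = 13190, so T = 0.0000758.

T = 0.0000758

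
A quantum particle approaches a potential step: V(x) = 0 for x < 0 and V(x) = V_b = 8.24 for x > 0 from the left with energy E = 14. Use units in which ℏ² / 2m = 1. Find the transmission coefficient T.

T = 0.952

On each side the TISE gives plane waves with k = √(2m(E − V))/ℏ: k₁ = √(2·½·14) = 3.742, k₂ = √(2·½·5.76) = 2.400.
Matching ψ and ψ′ at x = 0 gives r = (k₁ − k₂)/(k₁ + k₂), so R = r² = 0.04772 and T = 1 − R = 0.9523.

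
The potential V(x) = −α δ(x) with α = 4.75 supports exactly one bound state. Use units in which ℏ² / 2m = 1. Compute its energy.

For x ≠ 0 the bound state is ψ ∝ e^{−κ|x|}; integrating the TISE across the delta gives the cusp condition 2κ = 2mα/ℏ², so κ = 2.375.
Then E = −ℏ²κ²/(2m) = −mα²/(2ℏ²) = -5.641.

E = -5.64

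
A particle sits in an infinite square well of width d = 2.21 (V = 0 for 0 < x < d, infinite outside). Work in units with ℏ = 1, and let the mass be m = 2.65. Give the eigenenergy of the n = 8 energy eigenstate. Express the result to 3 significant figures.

Requiring ψ(0) = ψ(d) = 0 quantises k = nπ/d, hence E_n = ℏ²k²/2m = n²π²ℏ²/(2md²).
E_8 = 8² × π² / (2 × 2.65 × 2.21²) = 24.40.

E = 24.4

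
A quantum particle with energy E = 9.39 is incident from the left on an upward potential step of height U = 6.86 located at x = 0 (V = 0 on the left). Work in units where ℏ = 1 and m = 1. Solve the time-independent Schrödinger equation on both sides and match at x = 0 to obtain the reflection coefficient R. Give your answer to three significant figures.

The wavenumbers are k₁ = √(2mE)/ℏ = 4.334 on the left and k₂ = √(2m(E − U))/ℏ = 2.249 on the right.
Matching ψ and ψ′ at x = 0 gives r = (k₁ − k₂)/(k₁ + k₂), so R = r² = 0.1002 and T = 1 − R = 0.8998.

R = 0.100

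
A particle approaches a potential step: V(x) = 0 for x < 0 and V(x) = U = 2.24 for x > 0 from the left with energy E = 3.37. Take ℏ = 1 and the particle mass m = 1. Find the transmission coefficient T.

T = 0.929

The wavenumbers are k₁ = √(2mE)/ℏ = 2.596 on the left and k₂ = √(2m(E − U))/ℏ = 1.503 on the right.
Matching ψ and ψ′ at x = 0 gives r = (k₁ − k₂)/(k₁ + k₂), so R = r² = 0.07106 and T = 1 − R = 0.9289.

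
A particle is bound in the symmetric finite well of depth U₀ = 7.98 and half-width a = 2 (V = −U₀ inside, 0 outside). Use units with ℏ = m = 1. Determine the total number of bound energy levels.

The dimensionless depth is z₀ = a√(2mU₀)/ℏ = 2 × √(15.96) = 7.990.
A new bound state (alternating even/odd) appears each time z₀ passes a multiple of π/2, so N = ⌊2z₀/π⌋ + 1 = ⌊5.087⌋ + 1 = 6.

N = 6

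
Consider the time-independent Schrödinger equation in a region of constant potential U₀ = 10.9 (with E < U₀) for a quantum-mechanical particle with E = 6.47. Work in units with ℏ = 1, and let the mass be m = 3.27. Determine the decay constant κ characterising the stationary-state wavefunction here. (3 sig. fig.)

κ = 5.38

Since E < U₀ the TISE in this region is ψ'' = κ²ψ with κ = √(2m(U₀ − E))/ℏ.
κ = √(2 × 3.27 × 4.43) = 5.383.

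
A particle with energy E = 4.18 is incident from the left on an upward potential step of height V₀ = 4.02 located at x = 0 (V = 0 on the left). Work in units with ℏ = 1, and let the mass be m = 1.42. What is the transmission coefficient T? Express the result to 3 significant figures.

On each side the TISE gives plane waves with k = √(2m(E − V))/ℏ: k₁ = √(2·1.42·4.18) = 3.445, k₂ = √(2·1.42·0.16) = 0.6741.
Continuity of ψ and ψ′ at the step yields the reflection amplitude r = (k₁ − k₂)/(k₁ + k₂) = 0.6727; thus R = |r|² = 0.4526, T = 0.5474.

T = 0.547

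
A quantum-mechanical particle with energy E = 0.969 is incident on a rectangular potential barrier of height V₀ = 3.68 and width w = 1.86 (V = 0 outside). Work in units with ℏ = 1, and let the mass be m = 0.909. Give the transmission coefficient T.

E < V₀: inside the barrier ψ ∝ e^{±κx} with κ = √(2m(V₀ − E))/ℏ = 2.220.
κw = 4.129, sinh(κw) = 31.06.
Matching ψ, ψ′ at both faces gives T = [1 + V₀² sinh²(κw) / (4E(V₀ − E))]⁻¹ = 1/1244 = 0.000804.

T = 0.000804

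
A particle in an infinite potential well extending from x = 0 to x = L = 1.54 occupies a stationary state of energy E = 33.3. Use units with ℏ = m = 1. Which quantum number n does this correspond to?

n = 4

For an infinite well E_n = n²π²ℏ²/(2mL²), so n = (L/πℏ)√(2mE).
n = (1.54/π) × √(2 × 1 × 33.3) = 4.000 → n = 4.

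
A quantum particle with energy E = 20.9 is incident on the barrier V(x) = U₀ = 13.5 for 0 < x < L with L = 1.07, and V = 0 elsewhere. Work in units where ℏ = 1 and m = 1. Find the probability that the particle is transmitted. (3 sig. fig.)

T = 0.832

E > U₀: inside the barrier k₂ = √(2m(E − U₀))/ℏ = 3.847, k₂L = 4.116.
Matching at both interfaces gives T⁻¹ = 1 + U₀² sin²(k₂L) / [4E(E − U₀)] = 1.202, hence T = 0.832.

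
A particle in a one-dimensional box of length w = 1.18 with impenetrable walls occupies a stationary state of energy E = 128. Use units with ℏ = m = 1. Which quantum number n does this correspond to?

n = 6

From E_n = n²π²ℏ²/(2mw²) invert to n = √(2mw²E)/(πℏ).
n = (1.18/π) × √(2 × 1 × 128) = 6.010 → n = 6.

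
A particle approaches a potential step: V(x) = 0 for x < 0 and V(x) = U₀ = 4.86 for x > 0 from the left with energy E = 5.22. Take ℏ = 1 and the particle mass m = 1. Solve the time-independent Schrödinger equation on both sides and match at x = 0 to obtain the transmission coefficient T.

On each side the TISE gives plane waves with k = √(2m(E − V))/ℏ: k₁ = √(2·1·5.22) = 3.231, k₂ = √(2·1·0.36) = 0.8485.
Continuity of ψ and ψ′ at the step yields the reflection amplitude r = (k₁ − k₂)/(k₁ + k₂) = 0.5840; thus R = |r|² = 0.3411, T = 0.6589.

T = 0.659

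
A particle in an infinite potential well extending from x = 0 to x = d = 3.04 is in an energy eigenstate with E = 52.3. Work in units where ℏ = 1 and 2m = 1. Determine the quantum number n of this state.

From E_n = n²π²ℏ²/(2md²) invert to n = √(2md²E)/(πℏ).
n = (3.04/π) × √(2 × 0.5 × 52.3) = 6.998 → n = 7.

n = 7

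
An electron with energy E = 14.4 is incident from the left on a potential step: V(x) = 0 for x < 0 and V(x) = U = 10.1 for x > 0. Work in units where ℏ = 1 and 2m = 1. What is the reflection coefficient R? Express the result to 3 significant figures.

The wavenumbers are k₁ = √(2mE)/ℏ = 3.795 on the left and k₂ = √(2m(E − U))/ℏ = 2.074 on the right.
Continuity of ψ and ψ′ at the step yields the reflection amplitude r = (k₁ − k₂)/(k₁ + k₂) = 0.2933; thus R = |r|² = 0.08601, T = 0.9140.

R = 0.0860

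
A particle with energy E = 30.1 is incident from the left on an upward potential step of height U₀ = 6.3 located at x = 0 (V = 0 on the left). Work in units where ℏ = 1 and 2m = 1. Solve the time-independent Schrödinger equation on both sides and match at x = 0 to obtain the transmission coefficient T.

On each side the TISE gives plane waves with k = √(2m(E − V))/ℏ: k₁ = √(2·½·30.1) = 5.486, k₂ = √(2·½·23.8) = 4.879.
Matching ψ and ψ′ at x = 0 gives r = (k₁ − k₂)/(k₁ + k₂), so R = r² = 0.003439 and T = 1 − R = 0.9966.

T = 0.997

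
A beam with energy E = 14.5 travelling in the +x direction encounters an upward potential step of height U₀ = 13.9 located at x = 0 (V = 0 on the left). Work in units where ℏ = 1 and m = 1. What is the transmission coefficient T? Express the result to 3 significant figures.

T = 0.562

The wavenumbers are k₁ = √(2mE)/ℏ = 5.385 on the left and k₂ = √(2m(E − U₀))/ℏ = 1.095 on the right.
Matching ψ and ψ′ at x = 0 gives r = (k₁ − k₂)/(k₁ + k₂), so R = r² = 0.4382 and T = 1 − R = 0.5618.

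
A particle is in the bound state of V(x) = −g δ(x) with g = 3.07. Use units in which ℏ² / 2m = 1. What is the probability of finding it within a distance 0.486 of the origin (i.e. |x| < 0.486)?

The normalised bound state is ψ = √κ e^{−κ|x|} with κ = mg/ℏ² = 1.535.
P(|x| < d) = ∫_{−d}^{d} κ e^{−2κ|x|} dx = 1 − e^{−2κd} = 1 − e^{−1.492} = 0.7751.

P = 0.775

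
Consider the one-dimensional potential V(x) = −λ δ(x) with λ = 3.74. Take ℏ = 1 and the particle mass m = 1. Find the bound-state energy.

E = -6.99

For x ≠ 0 the bound state is ψ ∝ e^{−κ|x|}; integrating the TISE across the delta gives the cusp condition 2κ = 2mλ/ℏ², so κ = 3.740.
Then E = −ℏ²κ²/(2m) = −mλ²/(2ℏ²) = -6.994.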